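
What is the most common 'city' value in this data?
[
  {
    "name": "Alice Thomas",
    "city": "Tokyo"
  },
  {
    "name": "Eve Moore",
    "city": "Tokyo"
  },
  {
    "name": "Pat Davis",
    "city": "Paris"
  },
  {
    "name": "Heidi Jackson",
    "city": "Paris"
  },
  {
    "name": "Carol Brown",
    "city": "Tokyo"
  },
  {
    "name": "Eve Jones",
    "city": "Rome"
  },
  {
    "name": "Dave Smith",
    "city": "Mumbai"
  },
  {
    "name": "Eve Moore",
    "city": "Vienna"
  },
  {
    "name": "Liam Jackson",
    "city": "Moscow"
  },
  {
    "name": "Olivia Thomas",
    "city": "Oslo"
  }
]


Counting 'city' values across 10 records:

  Tokyo: 3 ###
  Paris: 2 ##
  Rome: 1 #
  Mumbai: 1 #
  Vienna: 1 #
  Moscow: 1 #
  Oslo: 1 #

Most common: Tokyo (3 times)

Tokyo (3 times)


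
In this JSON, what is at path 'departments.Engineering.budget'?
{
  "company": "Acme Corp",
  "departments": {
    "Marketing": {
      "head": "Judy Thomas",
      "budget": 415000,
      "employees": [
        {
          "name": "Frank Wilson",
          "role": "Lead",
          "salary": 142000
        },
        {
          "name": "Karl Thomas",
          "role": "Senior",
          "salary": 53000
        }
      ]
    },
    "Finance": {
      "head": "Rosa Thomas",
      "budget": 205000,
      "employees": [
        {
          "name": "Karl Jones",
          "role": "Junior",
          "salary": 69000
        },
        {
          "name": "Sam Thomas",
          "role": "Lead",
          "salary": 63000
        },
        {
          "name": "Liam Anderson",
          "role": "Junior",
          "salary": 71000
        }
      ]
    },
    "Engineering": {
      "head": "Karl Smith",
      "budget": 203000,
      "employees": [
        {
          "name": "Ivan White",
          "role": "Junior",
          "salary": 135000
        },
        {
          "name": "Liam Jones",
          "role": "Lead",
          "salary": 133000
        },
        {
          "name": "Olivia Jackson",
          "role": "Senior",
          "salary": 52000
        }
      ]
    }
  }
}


Path: departments.Engineering.budget

Navigate:
  -> departments
  -> Engineering
  -> budget = 203000

203000


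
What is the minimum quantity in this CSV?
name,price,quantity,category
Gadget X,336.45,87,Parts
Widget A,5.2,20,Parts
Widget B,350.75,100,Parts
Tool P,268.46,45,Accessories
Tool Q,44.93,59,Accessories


Computing minimum quantity:
Values: [87, 20, 100, 45, 59]
Min = 20

20


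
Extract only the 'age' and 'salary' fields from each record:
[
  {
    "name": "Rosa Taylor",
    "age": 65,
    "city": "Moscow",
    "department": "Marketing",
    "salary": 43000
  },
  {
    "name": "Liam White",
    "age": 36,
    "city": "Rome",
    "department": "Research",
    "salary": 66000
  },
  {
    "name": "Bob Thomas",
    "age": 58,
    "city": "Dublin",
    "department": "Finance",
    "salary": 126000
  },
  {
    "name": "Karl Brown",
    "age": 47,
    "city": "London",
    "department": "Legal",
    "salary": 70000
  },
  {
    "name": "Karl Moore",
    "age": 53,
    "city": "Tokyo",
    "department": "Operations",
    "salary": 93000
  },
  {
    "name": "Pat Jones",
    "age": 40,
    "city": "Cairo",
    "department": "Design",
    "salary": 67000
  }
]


Original: 6 records with fields: name, age, city, department, salary
Keep: ['age', 'salary']
Drop: ['name', 'city', 'department']
Result: 6 records, 2 fields each

[
  {
    "age": 65,
    "salary": 43000
  },
  {
    "age": 36,
    "salary": 66000
  },
  {
    "age": 58,
    "salary": 126000
  },
  {
    "age": 47,
    "salary": 70000
  },
  {
    "age": 53,
    "salary": 93000
  },
  {
    "age": 40,
    "salary": 67000
  }
]


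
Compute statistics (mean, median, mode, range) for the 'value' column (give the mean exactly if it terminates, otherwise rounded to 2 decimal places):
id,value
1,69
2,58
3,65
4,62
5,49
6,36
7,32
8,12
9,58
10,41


Data: [69, 58, 65, 62, 49, 36, 32, 12, 58, 41]
Count: 10
Sum: 482
Mean: 482/10 = 48.2
Sorted: [12, 32, 36, 41, 49, 58, 58, 62, 65, 69]
Median: 53.5
Mode: 58 (2 times)
Range: 69 - 12 = 57
Min: 12, Max: 69

mean=48.2, median=53.5, mode=58, range=57


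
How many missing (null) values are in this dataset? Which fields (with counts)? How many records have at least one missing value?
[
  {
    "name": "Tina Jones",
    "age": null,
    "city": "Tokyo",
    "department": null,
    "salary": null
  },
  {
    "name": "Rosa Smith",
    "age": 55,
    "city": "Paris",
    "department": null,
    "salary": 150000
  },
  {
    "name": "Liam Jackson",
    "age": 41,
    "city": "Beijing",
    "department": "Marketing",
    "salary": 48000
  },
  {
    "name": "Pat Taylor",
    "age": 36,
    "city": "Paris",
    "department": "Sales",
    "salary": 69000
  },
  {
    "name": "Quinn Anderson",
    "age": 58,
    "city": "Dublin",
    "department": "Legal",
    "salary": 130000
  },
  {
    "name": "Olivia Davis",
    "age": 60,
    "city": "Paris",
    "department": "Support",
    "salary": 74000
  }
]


Checking for missing (null) values in 6 records:

  Tina Jones: age, department, salary
  Rosa Smith: department
  Liam Jackson: complete
  Pat Taylor: complete
  Quinn Anderson: complete
  Olivia Davis: complete

Per field:
  name: 0 missing
  age: 1 missing
  city: 0 missing
  department: 2 missing
  salary: 1 missing

Total missing values: 4
Records with any missing: 2

4 missing values (age: 1, department: 2, salary: 1); 2 incomplete records


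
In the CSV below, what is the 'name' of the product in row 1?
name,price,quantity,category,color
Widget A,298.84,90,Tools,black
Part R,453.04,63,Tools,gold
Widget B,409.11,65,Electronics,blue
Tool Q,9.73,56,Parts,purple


Query: Row 1 ('Widget A'), column 'name'
Value: Widget A

Widget A


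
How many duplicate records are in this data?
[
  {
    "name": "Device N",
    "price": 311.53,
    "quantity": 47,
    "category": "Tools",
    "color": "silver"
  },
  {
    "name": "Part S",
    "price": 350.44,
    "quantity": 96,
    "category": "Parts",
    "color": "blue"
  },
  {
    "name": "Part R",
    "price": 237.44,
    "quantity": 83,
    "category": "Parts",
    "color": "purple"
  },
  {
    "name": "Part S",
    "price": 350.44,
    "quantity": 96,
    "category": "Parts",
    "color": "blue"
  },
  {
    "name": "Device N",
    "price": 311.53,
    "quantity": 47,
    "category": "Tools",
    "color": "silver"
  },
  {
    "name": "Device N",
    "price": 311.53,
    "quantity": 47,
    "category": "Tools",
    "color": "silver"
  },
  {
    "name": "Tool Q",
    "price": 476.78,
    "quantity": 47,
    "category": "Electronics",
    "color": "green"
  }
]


Checking 7 records for duplicates:

  Row 1: Device N ($311.53, qty 47)
  Row 2: Part S ($350.44, qty 96)
  Row 3: Part R ($237.44, qty 83)
  Row 4: Part S ($350.44, qty 96) <-- DUPLICATE
  Row 5: Device N ($311.53, qty 47) <-- DUPLICATE
  Row 6: Device N ($311.53, qty 47) <-- DUPLICATE
  Row 7: Tool Q ($476.78, qty 47)

Duplicates found: 3
Unique records: 4

3 duplicates, 4 unique


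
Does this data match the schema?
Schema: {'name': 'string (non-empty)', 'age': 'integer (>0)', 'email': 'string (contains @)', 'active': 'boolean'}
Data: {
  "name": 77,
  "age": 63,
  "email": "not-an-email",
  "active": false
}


Validating each field against schema:
  name: FAIL (77 is not a string)
  age: OK (positive integer)
  email: FAIL ("not-an-email" does not contain @)
  active: OK (boolean)

Result: INVALID (2 errors: name, email)

INVALID (2 errors: name, email)


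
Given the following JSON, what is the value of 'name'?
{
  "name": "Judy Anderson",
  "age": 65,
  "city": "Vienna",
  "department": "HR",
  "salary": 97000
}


Looking up field 'name'
Value: Judy Anderson

Judy Anderson


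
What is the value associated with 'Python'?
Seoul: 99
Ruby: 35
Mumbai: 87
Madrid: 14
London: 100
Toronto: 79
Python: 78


Looking up key 'Python'
Value: 78

78


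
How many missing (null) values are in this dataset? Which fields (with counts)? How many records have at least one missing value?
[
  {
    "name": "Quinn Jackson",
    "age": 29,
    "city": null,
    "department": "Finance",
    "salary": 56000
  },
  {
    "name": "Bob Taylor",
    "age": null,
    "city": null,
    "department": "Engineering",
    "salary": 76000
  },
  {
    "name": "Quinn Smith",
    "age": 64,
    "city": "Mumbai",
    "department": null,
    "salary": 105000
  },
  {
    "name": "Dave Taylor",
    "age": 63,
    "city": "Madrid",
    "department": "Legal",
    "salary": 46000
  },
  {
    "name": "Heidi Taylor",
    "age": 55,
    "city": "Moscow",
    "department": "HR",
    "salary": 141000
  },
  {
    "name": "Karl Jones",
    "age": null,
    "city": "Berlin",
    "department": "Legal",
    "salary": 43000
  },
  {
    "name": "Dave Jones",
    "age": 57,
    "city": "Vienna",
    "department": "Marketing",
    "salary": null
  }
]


Checking for missing (null) values in 7 records:

  Quinn Jackson: city
  Bob Taylor: age, city
  Quinn Smith: department
  Dave Taylor: complete
  Heidi Taylor: complete
  Karl Jones: age
  Dave Jones: salary

Per field:
  name: 0 missing
  age: 2 missing
  city: 2 missing
  department: 1 missing
  salary: 1 missing

Total missing values: 6
Records with any missing: 5

6 missing values (age: 2, city: 2, department: 1, salary: 1); 5 incomplete records


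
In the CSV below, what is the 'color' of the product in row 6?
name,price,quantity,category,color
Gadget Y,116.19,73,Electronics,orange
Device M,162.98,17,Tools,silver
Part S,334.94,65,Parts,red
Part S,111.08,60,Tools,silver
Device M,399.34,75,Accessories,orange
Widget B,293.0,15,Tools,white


Query: Row 6 ('Widget B'), column 'color'
Value: white

white


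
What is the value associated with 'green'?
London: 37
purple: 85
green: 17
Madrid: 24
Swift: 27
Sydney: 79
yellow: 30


Looking up key 'green'
Value: 17

17


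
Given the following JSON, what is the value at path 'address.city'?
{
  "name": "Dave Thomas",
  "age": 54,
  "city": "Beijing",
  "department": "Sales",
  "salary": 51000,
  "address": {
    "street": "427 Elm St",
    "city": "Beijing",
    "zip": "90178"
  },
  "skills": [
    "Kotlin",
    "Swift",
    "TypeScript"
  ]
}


Query: address.city
Path: address -> city
Value: Beijing

Beijing


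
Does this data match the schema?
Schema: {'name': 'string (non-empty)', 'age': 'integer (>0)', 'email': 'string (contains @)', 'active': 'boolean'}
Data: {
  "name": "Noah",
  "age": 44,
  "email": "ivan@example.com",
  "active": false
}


Validating each field against schema:
  name: OK (non-empty string)
  age: OK (positive integer)
  email: OK (string with @)
  active: OK (boolean)

Result: VALID

VALID


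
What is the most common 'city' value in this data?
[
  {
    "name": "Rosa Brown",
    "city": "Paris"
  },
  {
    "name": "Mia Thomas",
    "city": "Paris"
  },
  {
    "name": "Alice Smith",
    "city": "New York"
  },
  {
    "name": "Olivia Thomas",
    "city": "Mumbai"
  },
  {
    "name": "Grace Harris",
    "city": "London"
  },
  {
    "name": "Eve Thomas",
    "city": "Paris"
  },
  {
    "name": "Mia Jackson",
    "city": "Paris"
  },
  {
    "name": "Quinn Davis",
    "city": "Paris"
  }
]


Counting 'city' values across 8 records:

  Paris: 5 #####
  New York: 1 #
  Mumbai: 1 #
  London: 1 #

Most common: Paris (5 times)

Paris (5 times)


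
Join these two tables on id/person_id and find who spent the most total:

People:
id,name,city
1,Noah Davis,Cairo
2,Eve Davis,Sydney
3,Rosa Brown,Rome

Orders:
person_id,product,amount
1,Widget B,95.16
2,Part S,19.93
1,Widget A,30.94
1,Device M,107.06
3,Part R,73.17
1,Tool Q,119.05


Join on: people.id = orders.person_id

Joined rows:
  Noah Davis (Cairo) bought Widget B for $95.16
  Eve Davis (Sydney) bought Part S for $19.93
  Noah Davis (Cairo) bought Widget A for $30.94
  Noah Davis (Cairo) bought Device M for $107.06
  Rosa Brown (Rome) bought Part R for $73.17
  Noah Davis (Cairo) bought Tool Q for $119.05

Total per person:
  Noah Davis: $352.21
  Rosa Brown: $73.17
  Eve Davis: $19.93

Top spender: Noah Davis ($352.21)

Noah Davis ($352.21)


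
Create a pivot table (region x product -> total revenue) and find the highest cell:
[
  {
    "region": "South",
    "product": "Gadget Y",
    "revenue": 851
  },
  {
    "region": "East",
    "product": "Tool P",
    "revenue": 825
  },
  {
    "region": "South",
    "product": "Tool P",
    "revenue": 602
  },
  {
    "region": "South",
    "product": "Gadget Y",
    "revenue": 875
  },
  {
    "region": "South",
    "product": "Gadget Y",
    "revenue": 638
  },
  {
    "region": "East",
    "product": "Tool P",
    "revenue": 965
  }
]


Pivot: region (rows) x product (columns) -> total revenue

     Gadget Y      Tool P      
East             0          1790  
South         2364           602  

Highest: South / Gadget Y = $2364

South / Gadget Y = $2364


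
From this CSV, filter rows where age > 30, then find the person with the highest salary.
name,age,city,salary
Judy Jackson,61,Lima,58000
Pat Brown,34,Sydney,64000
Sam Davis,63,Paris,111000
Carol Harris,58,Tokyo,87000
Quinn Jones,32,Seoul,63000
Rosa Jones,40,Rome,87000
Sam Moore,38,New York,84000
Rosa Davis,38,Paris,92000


Filter: age > 30
Sort by: salary (descending)

Filtered records (8):
  Sam Davis, age 63, salary $111000
  Rosa Davis, age 38, salary $92000
  Carol Harris, age 58, salary $87000
  Rosa Jones, age 40, salary $87000
  Sam Moore, age 38, salary $84000
  Pat Brown, age 34, salary $64000
  Quinn Jones, age 32, salary $63000
  Judy Jackson, age 61, salary $58000

Highest salary: Sam Davis ($111000)

Sam Davis


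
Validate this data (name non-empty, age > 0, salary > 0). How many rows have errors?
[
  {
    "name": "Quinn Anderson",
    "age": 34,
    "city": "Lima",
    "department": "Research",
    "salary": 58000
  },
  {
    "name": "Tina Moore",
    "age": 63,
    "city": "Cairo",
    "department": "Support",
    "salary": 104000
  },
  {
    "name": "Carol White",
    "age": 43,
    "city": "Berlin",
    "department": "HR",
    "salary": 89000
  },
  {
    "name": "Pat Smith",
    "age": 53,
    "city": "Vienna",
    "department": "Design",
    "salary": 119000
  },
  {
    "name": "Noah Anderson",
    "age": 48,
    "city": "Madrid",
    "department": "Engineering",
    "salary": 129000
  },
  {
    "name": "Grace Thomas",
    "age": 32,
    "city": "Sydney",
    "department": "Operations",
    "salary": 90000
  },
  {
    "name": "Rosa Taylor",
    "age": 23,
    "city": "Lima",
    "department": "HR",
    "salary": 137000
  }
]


Validating 7 records:
Rules: name non-empty, age > 0, salary > 0

  Row 1 (Quinn Anderson): OK
  Row 2 (Tina Moore): OK
  Row 3 (Carol White): OK
  Row 4 (Pat Smith): OK
  Row 5 (Noah Anderson): OK
  Row 6 (Grace Thomas): OK
  Row 7 (Rosa Taylor): OK

Total errors: 0

0 errors


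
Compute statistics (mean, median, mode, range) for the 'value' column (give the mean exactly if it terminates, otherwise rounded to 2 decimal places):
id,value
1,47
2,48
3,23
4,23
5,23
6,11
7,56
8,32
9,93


Data: [47, 48, 23, 23, 23, 11, 56, 32, 93]
Count: 9
Sum: 356
Mean: 356/9 ≈ 39.56 (rounded to 2 decimal places)
Sorted: [11, 23, 23, 23, 32, 47, 48, 56, 93]
Median: 32.0
Mode: 23 (3 times)
Range: 93 - 11 = 82
Min: 11, Max: 93

mean≈39.56, median=32.0, mode=23, range=82


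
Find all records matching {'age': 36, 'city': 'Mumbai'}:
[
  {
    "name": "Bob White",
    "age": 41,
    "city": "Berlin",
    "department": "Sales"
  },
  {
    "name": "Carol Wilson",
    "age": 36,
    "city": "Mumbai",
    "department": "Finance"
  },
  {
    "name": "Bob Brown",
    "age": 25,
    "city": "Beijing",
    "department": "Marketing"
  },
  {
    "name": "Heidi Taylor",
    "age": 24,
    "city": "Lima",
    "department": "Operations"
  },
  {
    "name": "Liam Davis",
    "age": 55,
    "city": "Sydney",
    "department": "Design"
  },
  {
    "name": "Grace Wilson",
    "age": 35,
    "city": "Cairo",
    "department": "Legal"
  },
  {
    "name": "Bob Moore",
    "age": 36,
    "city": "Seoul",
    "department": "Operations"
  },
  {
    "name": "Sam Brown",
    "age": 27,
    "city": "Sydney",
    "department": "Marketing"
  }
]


Search criteria: {'age': 36, 'city': 'Mumbai'}

Checking 8 records:
  Bob White: {age: 41, city: Berlin}
  Carol Wilson: {age: 36, city: Mumbai} <-- MATCH
  Bob Brown: {age: 25, city: Beijing}
  Heidi Taylor: {age: 24, city: Lima}
  Liam Davis: {age: 55, city: Sydney}
  Grace Wilson: {age: 35, city: Cairo}
  Bob Moore: {age: 36, city: Seoul}
  Sam Brown: {age: 27, city: Sydney}

Matches: ["Carol Wilson"]

["Carol Wilson"]


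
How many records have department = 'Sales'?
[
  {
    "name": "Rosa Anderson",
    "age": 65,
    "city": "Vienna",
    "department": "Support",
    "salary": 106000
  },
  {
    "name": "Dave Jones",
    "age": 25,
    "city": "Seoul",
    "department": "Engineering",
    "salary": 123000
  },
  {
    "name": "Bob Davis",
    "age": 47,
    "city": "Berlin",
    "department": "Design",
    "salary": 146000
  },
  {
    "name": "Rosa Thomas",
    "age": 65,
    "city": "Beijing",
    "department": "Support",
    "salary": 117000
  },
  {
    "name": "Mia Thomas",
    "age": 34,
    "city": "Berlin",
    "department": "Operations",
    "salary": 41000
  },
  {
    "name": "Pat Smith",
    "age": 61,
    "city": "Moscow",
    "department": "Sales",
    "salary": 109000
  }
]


Data: 6 records
Condition: department = 'Sales'

Checking each record:
  Rosa Anderson: Support
  Dave Jones: Engineering
  Bob Davis: Design
  Rosa Thomas: Support
  Mia Thomas: Operations
  Pat Smith: Sales MATCH

Count: 1

1


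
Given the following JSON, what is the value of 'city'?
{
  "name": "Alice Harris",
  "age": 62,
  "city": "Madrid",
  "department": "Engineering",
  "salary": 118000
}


Looking up field 'city'
Value: Madrid

Madrid


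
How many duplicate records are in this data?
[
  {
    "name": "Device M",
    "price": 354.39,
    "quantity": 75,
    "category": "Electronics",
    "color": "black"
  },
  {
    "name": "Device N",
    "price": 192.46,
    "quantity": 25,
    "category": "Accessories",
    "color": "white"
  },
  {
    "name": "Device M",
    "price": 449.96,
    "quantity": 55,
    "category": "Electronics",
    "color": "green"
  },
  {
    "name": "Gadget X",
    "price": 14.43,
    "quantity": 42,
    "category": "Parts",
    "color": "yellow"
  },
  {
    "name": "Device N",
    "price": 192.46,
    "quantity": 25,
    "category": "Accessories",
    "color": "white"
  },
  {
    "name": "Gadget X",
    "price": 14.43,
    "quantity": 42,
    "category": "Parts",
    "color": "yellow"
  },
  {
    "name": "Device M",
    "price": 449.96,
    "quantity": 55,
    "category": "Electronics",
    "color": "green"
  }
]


Checking 7 records for duplicates:

  Row 1: Device M ($354.39, qty 75)
  Row 2: Device N ($192.46, qty 25)
  Row 3: Device M ($449.96, qty 55)
  Row 4: Gadget X ($14.43, qty 42)
  Row 5: Device N ($192.46, qty 25) <-- DUPLICATE
  Row 6: Gadget X ($14.43, qty 42) <-- DUPLICATE
  Row 7: Device M ($449.96, qty 55) <-- DUPLICATE

Duplicates found: 3
Unique records: 4

3 duplicates, 4 unique


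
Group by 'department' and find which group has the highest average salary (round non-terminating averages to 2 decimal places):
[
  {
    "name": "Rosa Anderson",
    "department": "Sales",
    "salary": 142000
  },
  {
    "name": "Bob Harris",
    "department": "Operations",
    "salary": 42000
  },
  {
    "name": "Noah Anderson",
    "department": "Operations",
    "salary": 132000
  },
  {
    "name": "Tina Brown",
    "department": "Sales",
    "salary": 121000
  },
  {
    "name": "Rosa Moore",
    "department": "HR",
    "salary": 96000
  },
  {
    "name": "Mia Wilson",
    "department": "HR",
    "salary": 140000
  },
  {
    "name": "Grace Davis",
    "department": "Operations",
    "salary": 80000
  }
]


Group by: department

Groups:
  HR: 2 people, avg salary = 236000/2 = $118000
  Operations: 3 people, avg salary = 254000/3 ≈ $84666.67
  Sales: 2 people, avg salary = 263000/2 = $131500

Highest average salary: Sales ($131500)

Sales ($131500)


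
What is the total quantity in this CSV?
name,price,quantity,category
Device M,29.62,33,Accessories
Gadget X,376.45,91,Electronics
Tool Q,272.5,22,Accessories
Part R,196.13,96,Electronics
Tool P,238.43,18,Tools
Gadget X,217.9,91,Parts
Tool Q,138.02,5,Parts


Computing total quantity:
Values: [33, 91, 22, 96, 18, 91, 5]
Sum = 356

356


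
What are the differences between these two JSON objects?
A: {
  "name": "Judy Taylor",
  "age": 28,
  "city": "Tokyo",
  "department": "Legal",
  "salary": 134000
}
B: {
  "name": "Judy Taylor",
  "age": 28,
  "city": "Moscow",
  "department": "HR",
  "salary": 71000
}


Comparing each field (in key order):
  name: same
  age: same
  city: DIFFERENT
  department: DIFFERENT
  salary: DIFFERENT
Differences:
  city: Tokyo -> Moscow
  department: Legal -> HR
  salary: 134000 -> 71000

3 field(s) changed

3 changes: city, department, salary


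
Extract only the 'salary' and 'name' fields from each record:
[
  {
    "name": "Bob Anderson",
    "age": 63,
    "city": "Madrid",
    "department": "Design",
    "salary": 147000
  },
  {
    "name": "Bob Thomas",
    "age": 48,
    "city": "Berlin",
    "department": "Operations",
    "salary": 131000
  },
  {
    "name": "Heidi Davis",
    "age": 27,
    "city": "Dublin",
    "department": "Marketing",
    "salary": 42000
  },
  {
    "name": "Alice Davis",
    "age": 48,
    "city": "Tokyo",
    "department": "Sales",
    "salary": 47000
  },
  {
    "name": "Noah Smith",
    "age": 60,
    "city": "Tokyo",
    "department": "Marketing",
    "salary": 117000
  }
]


Original: 5 records with fields: name, age, city, department, salary
Keep: ['salary', 'name']
Drop: ['age', 'city', 'department']
Result: 5 records, 2 fields each

[
  {
    "salary": 147000,
    "name": "Bob Anderson"
  },
  {
    "salary": 131000,
    "name": "Bob Thomas"
  },
  {
    "salary": 42000,
    "name": "Heidi Davis"
  },
  {
    "salary": 47000,
    "name": "Alice Davis"
  },
  {
    "salary": 117000,
    "name": "Noah Smith"
  }
]


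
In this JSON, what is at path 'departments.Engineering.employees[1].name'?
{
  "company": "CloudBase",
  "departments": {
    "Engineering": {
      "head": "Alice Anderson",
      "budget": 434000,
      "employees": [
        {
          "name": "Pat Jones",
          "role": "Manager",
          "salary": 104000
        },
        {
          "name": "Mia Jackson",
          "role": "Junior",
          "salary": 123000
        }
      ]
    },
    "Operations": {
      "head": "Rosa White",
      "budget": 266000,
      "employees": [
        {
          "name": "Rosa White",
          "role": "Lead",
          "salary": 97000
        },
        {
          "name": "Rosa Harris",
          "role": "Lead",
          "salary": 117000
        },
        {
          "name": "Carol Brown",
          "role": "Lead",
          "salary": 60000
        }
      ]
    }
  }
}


Path: departments.Engineering.employees[1].name

Navigate:
  -> departments
  -> Engineering
  -> employees[1].name = 'Mia Jackson'

Mia Jackson


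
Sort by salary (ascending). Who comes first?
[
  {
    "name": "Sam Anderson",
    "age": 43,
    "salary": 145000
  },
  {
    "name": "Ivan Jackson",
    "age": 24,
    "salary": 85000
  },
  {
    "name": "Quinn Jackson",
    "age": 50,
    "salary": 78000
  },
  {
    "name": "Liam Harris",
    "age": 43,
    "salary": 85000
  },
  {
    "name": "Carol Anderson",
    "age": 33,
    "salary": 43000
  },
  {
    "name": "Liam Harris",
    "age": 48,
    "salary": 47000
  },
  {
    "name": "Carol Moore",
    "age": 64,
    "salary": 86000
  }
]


Sort by: salary (ascending)

Sorted order:
  1. Carol Anderson (salary = 43000)
  2. Liam Harris (salary = 47000)
  3. Quinn Jackson (salary = 78000)
  4. Ivan Jackson (salary = 85000)
  5. Liam Harris (salary = 85000)
  6. Carol Moore (salary = 86000)
  7. Sam Anderson (salary = 145000)

First: Carol Anderson

Carol Anderson


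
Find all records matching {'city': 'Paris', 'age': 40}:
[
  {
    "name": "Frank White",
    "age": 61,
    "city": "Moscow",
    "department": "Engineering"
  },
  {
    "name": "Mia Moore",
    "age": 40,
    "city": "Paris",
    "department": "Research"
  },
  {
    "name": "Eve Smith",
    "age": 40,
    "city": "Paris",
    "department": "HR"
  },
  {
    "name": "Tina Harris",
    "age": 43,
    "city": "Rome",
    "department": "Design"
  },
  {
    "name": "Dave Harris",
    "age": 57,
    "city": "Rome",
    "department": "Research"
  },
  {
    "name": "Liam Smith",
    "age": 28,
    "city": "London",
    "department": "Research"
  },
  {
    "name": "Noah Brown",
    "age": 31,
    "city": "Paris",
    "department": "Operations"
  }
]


Search criteria: {'city': 'Paris', 'age': 40}

Checking 7 records:
  Frank White: {city: Moscow, age: 61}
  Mia Moore: {city: Paris, age: 40} <-- MATCH
  Eve Smith: {city: Paris, age: 40} <-- MATCH
  Tina Harris: {city: Rome, age: 43}
  Dave Harris: {city: Rome, age: 57}
  Liam Smith: {city: London, age: 28}
  Noah Brown: {city: Paris, age: 31}

Matches: ["Mia Moore", "Eve Smith"]

["Mia Moore", "Eve Smith"]


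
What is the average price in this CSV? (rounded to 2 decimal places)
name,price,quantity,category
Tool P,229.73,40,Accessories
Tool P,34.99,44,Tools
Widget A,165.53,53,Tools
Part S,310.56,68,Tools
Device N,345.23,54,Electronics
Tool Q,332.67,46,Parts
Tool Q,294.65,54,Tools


Computing average price:
Values: [229.73, 34.99, 165.53, 310.56, 345.23, 332.67, 294.65]
Sum = 1713.36
Count = 7
Average = 1713.36/7 ≈ 244.77 (rounded to 2 decimal places)

244.77


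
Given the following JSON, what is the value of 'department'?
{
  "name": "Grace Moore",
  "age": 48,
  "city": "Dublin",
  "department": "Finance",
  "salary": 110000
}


Looking up field 'department'
Value: Finance

Finance


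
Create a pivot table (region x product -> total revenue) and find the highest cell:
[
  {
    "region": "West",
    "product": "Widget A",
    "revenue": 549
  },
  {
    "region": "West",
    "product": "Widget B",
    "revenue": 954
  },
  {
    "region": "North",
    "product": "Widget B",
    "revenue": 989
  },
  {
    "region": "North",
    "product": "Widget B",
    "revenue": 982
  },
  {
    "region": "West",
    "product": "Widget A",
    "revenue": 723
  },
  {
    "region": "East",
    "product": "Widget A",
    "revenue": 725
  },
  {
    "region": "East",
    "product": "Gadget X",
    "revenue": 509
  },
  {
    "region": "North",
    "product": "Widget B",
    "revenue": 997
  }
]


Pivot: region (rows) x product (columns) -> total revenue

     Gadget X      Widget A      Widget B    
East           509           725             0  
North            0             0          2968  
West             0          1272           954  

Highest: North / Widget B = $2968

North / Widget B = $2968


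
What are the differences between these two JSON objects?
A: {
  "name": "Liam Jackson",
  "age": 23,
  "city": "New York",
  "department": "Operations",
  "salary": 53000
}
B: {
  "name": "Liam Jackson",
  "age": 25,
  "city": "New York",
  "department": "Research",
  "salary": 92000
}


Comparing each field (in key order):
  name: same
  age: DIFFERENT
  city: same
  department: DIFFERENT
  salary: DIFFERENT
Differences:
  age: 23 -> 25
  department: Operations -> Research
  salary: 53000 -> 92000

3 field(s) changed

3 changes: age, department, salary


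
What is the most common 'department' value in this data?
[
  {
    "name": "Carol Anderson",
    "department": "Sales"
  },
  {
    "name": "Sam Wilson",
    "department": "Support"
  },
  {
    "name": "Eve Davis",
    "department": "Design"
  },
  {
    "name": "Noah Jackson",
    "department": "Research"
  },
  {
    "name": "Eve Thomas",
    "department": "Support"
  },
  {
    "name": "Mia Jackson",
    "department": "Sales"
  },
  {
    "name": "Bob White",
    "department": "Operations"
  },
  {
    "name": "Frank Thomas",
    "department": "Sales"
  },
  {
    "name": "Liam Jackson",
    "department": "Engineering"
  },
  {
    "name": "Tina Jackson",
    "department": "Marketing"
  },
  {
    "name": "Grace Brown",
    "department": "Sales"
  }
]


Counting 'department' values across 11 records:

  Sales: 4 ####
  Support: 2 ##
  Design: 1 #
  Research: 1 #
  Operations: 1 #
  Engineering: 1 #
  Marketing: 1 #

Most common: Sales (4 times)

Sales (4 times)


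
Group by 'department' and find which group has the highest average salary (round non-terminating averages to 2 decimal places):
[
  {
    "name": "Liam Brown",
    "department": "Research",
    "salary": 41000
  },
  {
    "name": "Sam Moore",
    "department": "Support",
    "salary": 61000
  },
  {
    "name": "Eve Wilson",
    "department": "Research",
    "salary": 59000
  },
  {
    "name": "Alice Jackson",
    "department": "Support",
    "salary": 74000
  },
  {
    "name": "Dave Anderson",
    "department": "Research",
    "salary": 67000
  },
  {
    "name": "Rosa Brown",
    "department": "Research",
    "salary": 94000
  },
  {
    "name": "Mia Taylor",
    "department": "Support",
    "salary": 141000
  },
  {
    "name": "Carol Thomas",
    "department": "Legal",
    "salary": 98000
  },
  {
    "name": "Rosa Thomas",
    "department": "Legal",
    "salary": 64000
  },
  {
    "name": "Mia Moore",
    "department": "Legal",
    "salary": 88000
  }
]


Group by: department

Groups:
  Legal: 3 people, avg salary = 250000/3 ≈ $83333.33
  Research: 4 people, avg salary = 261000/4 = $65250
  Support: 3 people, avg salary = 276000/3 = $92000

Highest average salary: Support ($92000)

Support ($92000)


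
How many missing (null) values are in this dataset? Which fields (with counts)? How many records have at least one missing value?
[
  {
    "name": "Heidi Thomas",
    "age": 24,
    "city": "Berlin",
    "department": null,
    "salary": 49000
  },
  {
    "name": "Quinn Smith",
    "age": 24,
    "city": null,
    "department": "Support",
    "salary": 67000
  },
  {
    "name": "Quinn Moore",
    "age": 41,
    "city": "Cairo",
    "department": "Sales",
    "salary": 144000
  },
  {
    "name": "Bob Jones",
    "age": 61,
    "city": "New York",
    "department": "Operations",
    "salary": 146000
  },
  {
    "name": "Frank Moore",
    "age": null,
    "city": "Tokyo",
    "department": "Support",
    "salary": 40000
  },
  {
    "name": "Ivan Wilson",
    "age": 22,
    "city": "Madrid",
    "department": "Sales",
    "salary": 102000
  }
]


Checking for missing (null) values in 6 records:

  Heidi Thomas: department
  Quinn Smith: city
  Quinn Moore: complete
  Bob Jones: complete
  Frank Moore: age
  Ivan Wilson: complete

Per field:
  name: 0 missing
  age: 1 missing
  city: 1 missing
  department: 1 missing
  salary: 0 missing

Total missing values: 3
Records with any missing: 3

3 missing values (age: 1, city: 1, department: 1); 3 incomplete records


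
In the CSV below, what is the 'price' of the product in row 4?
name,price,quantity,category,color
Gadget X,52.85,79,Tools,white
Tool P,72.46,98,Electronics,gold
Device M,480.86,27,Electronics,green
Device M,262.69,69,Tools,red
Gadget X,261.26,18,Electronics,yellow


Query: Row 4 ('Device M'), column 'price'
Value: 262.69

262.69


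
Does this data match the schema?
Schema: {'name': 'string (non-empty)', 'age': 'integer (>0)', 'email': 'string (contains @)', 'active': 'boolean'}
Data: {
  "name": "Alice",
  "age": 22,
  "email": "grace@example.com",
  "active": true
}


Validating each field against schema:
  name: OK (non-empty string)
  age: OK (positive integer)
  email: OK (string with @)
  active: OK (boolean)

Result: VALID

VALID


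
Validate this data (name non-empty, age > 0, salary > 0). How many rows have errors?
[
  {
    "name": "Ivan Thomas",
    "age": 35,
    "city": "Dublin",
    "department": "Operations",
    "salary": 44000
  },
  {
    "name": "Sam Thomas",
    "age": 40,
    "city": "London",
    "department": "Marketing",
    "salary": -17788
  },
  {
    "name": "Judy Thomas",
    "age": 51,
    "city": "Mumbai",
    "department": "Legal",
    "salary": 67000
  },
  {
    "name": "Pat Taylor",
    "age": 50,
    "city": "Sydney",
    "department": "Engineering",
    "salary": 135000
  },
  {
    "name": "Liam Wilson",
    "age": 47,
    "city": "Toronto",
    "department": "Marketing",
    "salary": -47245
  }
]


Validating 5 records:
Rules: name non-empty, age > 0, salary > 0

  Row 1 (Ivan Thomas): OK
  Row 2 (Sam Thomas): negative salary: -17788
  Row 3 (Judy Thomas): OK
  Row 4 (Pat Taylor): OK
  Row 5 (Liam Wilson): negative salary: -47245

Total errors: 2

2 errors


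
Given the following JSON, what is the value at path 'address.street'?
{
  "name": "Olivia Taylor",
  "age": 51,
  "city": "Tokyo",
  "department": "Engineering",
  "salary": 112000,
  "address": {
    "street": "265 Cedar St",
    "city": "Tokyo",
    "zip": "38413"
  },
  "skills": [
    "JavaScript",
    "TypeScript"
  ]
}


Query: address.street
Path: address -> street
Value: 265 Cedar St

265 Cedar St


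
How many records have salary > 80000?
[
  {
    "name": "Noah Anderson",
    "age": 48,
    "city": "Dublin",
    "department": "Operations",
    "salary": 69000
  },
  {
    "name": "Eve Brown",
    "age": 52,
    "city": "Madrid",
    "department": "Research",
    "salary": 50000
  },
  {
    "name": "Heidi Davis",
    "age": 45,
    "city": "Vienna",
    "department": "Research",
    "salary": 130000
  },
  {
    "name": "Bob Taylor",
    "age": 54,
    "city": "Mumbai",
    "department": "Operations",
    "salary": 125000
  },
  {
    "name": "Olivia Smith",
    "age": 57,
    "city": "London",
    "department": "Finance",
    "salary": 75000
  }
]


Data: 5 records
Condition: salary > 80000

Checking each record:
  Noah Anderson: 69000
  Eve Brown: 50000
  Heidi Davis: 130000 MATCH
  Bob Taylor: 125000 MATCH
  Olivia Smith: 75000

Count: 2

2


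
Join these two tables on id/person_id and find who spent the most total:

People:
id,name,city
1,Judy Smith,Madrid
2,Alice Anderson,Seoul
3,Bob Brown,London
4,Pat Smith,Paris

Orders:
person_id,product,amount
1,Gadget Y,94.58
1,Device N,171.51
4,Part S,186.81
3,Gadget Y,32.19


Join on: people.id = orders.person_id

Joined rows:
  Judy Smith (Madrid) bought Gadget Y for $94.58
  Judy Smith (Madrid) bought Device N for $171.51
  Pat Smith (Paris) bought Part S for $186.81
  Bob Brown (London) bought Gadget Y for $32.19

Total per person:
  Judy Smith: $266.09
  Pat Smith: $186.81
  Bob Brown: $32.19

Top spender: Judy Smith ($266.09)

Judy Smith ($266.09)


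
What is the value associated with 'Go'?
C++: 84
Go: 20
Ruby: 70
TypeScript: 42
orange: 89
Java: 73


Looking up key 'Go'
Value: 20

20


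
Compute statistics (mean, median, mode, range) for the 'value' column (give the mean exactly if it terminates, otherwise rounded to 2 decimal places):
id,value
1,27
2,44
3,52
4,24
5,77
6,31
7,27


Data: [27, 44, 52, 24, 77, 31, 27]
Count: 7
Sum: 282
Mean: 282/7 ≈ 40.29 (rounded to 2 decimal places)
Sorted: [24, 27, 27, 31, 44, 52, 77]
Median: 31.0
Mode: 27 (2 times)
Range: 77 - 24 = 53
Min: 24, Max: 77

mean≈40.29, median=31.0, mode=27, range=53


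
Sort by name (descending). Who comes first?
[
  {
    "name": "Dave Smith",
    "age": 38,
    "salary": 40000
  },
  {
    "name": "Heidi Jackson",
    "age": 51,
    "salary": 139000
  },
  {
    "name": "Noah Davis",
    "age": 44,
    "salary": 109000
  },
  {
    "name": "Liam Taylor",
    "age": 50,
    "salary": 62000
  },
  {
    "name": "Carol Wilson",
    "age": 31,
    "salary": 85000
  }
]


Sort by: name (descending)

Sorted order:
  1. Noah Davis (name = Noah Davis)
  2. Liam Taylor (name = Liam Taylor)
  3. Heidi Jackson (name = Heidi Jackson)
  4. Dave Smith (name = Dave Smith)
  5. Carol Wilson (name = Carol Wilson)

First: Noah Davis

Noah Davis


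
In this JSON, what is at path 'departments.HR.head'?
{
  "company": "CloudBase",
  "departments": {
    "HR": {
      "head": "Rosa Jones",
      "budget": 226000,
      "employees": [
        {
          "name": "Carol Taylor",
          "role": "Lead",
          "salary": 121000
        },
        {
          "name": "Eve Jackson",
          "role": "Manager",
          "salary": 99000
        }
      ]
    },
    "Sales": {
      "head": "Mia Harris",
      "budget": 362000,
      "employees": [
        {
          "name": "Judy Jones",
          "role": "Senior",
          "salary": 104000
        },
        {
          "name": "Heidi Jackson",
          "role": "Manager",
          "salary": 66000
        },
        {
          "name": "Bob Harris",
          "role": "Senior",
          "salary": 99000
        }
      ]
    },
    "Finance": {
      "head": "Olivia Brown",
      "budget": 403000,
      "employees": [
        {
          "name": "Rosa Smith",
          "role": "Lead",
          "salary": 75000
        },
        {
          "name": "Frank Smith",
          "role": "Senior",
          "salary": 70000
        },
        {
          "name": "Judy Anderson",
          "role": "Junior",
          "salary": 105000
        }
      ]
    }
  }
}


Path: departments.HR.head

Navigate:
  -> departments
  -> HR
  -> head = 'Rosa Jones'

Rosa Jones


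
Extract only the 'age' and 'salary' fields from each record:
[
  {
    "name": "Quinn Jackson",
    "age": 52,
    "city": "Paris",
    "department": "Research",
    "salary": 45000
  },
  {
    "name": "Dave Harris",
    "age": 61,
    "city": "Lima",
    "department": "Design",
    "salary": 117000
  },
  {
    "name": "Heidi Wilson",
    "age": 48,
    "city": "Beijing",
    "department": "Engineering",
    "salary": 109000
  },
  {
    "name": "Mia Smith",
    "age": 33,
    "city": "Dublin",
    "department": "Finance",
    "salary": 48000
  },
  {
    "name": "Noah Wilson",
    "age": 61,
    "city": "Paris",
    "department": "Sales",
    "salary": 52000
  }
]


Original: 5 records with fields: name, age, city, department, salary
Keep: ['age', 'salary']
Drop: ['name', 'city', 'department']
Result: 5 records, 2 fields each

[
  {
    "age": 52,
    "salary": 45000
  },
  {
    "age": 61,
    "salary": 117000
  },
  {
    "age": 48,
    "salary": 109000
  },
  {
    "age": 33,
    "salary": 48000
  },
  {
    "age": 61,
    "salary": 52000
  }
]


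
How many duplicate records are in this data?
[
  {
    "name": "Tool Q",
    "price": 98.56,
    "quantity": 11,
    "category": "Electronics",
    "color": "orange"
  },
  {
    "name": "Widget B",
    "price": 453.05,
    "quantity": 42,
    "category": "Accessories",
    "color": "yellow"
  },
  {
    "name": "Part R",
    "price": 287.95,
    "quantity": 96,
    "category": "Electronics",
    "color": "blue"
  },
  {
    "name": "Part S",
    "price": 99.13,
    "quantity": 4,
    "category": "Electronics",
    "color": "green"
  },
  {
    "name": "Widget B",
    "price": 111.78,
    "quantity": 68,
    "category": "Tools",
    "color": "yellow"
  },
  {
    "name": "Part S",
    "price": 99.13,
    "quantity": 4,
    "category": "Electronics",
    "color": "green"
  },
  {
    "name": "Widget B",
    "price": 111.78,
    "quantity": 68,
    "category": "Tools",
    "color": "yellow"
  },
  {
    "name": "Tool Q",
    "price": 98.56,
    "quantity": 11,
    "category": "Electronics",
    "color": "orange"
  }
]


Checking 8 records for duplicates:

  Row 1: Tool Q ($98.56, qty 11)
  Row 2: Widget B ($453.05, qty 42)
  Row 3: Part R ($287.95, qty 96)
  Row 4: Part S ($99.13, qty 4)
  Row 5: Widget B ($111.78, qty 68)
  Row 6: Part S ($99.13, qty 4) <-- DUPLICATE
  Row 7: Widget B ($111.78, qty 68) <-- DUPLICATE
  Row 8: Tool Q ($98.56, qty 11) <-- DUPLICATE

Duplicates found: 3
Unique records: 5

3 duplicates, 5 unique


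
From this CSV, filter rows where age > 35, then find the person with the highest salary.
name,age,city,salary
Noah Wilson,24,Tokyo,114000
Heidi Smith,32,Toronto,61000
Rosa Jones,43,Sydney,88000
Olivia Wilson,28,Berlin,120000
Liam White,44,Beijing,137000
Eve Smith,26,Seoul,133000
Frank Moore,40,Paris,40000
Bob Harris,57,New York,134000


Filter: age > 35
Sort by: salary (descending)

Filtered records (4):
  Liam White, age 44, salary $137000
  Bob Harris, age 57, salary $134000
  Rosa Jones, age 43, salary $88000
  Frank Moore, age 40, salary $40000

Highest salary: Liam White ($137000)

Liam White
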